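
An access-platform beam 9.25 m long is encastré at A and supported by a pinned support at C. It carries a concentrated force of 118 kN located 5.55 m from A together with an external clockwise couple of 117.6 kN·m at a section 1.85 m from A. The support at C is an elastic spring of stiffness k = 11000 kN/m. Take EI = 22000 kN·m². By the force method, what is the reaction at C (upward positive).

R_C = 57.41 kN

Release the roller at C. Primary structure: cantilever fixed at A.
Primary-structure tip deflection at C by superposition:
  point load 118 at a = 5.55: Pa²(3L − a)/(6EI) = 13448/EI
  clockwise couple 117.6 at a = 1.85: M₀a(2L − a)/(2EI) = 1811/EI
  δ_0 = 15260/EI
Tip deflection under a unit load at C: L³/(3EI) = 263.8/EI.
With EI = 22000 kN·m²: δ_0 = 0.69362 m and δ_{CC} = 0.011992 m/kN.
Compatibility — the spring shortens by R_C/k under the reaction it provides: δ_0 − R_C·δ_{CC} = R_C/k. With 1/k = 0.000091 m/kN, R_C = δ_0 / (δ_{CC} + 1/k) = 0.69362 / (0.011992 + 0.000091) = 57.41 kN.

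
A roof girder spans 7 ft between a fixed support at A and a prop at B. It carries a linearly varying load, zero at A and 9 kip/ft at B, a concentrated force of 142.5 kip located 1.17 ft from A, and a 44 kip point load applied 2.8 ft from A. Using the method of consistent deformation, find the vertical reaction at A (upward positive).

Take the reaction at B as the redundant and release it; the primary structure is a cantilever fixed at A.
Deflection at B on the released cantilever, summing each load's contribution:
  triangular load, peak 9 at the free end: 11w₀L⁴/(120EI) = 1981/EI
  point load 142.5 at a = 1.17: Pa²(3L − a)/(6EI) = 644.7/EI
  point load 44 at a = 2.8: Pa²(3L − a)/(6EI) = 1046/EI
  δ_0 = 3672/EI
Tip deflection under a unit load at B: L³/(3EI) = 114.3/EI.
The prop prevents deflection at B: R_B = δ_0/δ_{BB} = 3672/114.3 = 32.12 kip.
Vertical equilibrium: R_A = ΣP − R_B = 218 − 32.12 = 185.9 kip.

R_A = 185.9 kip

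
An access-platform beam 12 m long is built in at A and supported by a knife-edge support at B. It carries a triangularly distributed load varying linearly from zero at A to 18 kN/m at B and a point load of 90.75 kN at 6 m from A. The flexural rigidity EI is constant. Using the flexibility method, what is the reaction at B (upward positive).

R_B = 87.76 kN

Release the roller at B. Primary structure: cantilever fixed at A.
Free-end deflection of the primary structure under the applied loading (downward +):
  triangular load, peak 18 at the free end: 11w₀L⁴/(120EI) = 34214/EI
  point load 90.75 at a = 6: Pa²(3L − a)/(6EI) = 16335/EI
  δ_0 = 50549/EI
Tip deflection under a unit load at B: L³/(3EI) = 576/EI.
Compatibility at B: δ_0 − R_B·δ_{BB} = 0, so R_B = 50549/576 = 87.76 kN.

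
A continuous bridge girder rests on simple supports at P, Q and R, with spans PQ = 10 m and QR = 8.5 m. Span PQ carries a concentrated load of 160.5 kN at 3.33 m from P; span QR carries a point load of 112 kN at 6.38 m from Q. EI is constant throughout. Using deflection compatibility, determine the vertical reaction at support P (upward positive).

Release continuity at Q by inserting a hinge; the redundant is the internal moment M_Q. The primary structure is two simply-supported spans PQ and QR.
End slopes at the hinge Q, treating each span as simply supported:
  span PQ: point load 160.5 at a = 3.33: Pab(L + a)/(6LEI) = 792/EI
  span QR: point load 112 at a = 6.38: Pab(L + b)/(6LEI) = 315.4/EI
  relative rotation θ_0 = (792 + 315.4)/EI = 1107/EI
A unit hogging moment at Q produces rotation L₁/(3EI) + L₂/(3EI) = 6.167/EI.
Slope continuity at Q: θ_0 = M_Q·6.167/EI, so M_Q = 1107/6.167 = 179.6 kN·m (hogging).
Span PQ, ΣM about P with M_Q applied at Q: R_Q^{PQ}·10 = 534.5 + 179.6, so R_Q^{PQ} = 71.41 kN and R_P = 160.5 − 71.41 = 89.09 kN.

R_P = 89.09 kN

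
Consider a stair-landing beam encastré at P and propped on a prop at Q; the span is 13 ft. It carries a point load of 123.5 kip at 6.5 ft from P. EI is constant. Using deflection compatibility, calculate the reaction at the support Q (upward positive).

Remove the prop at Q; the released (primary) structure is a cantilever built in at P.
Downward deflection at the released point Q due to the loads:
  point load 123.5 at a = 6.5: Pa²(3L − a)/(6EI) = 28263/EI
Flexibility coefficient — unit upward force at Q: δ_{QQ} = L³/(3EI) = 732.3/EI.
Compatibility at Q: δ_0 − R_Q·δ_{QQ} = 0, so R_Q = 28263/732.3 = 38.59 kip.

R_Q = 38.59 kip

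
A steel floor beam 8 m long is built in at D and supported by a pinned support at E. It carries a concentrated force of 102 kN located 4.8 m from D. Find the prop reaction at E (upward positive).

R_E = 44.06 kN

Choose R_E as the redundant. The primary structure is the cantilever fixed at D.
Free-end deflection of the primary structure under the applied loading (downward +):
  point load 102 at a = 4.8: Pa²(3L − a)/(6EI) = 7520/EI
Tip deflection under a unit load at E: L³/(3EI) = 170.7/EI.
The prop prevents deflection at E: R_E = δ_0/δ_{EE} = 7520/170.7 = 44.06 kN.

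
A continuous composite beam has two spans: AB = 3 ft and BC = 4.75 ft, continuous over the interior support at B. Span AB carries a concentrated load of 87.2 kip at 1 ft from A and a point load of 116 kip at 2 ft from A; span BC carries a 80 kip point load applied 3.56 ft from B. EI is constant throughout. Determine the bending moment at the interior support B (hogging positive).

M_B = 67.29 kip·ft

Take M_B as the redundant. Released structure: two simple spans AB and BC with a hinge at B.
End slopes at the hinge B, treating each span as simply supported:
  span AB: point load 87.2 at a = 1: Pab(L + a)/(6LEI) = 38.76/EI
  span AB: point load 116 at a = 2: Pab(L + a)/(6LEI) = 64.44/EI
  span BC: point load 80 at a = 3.56: Pab(L + b)/(6LEI) = 70.64/EI
  relative rotation θ_0 = (103.2 + 70.64)/EI = 173.8/EI
A unit hogging moment at B produces rotation L₁/(3EI) + L₂/(3EI) = 2.583/EI.
Slope continuity at B: θ_0 = M_B·2.583/EI, so M_B = 173.8/2.583 = 67.29 kip·ft (hogging).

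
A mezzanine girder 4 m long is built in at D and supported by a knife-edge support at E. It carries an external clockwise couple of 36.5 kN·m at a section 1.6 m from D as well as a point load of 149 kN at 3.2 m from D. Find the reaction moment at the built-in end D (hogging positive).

M_D = 58.68 kN·m

Choose R_E as the redundant. The primary structure is the cantilever fixed at D.
Primary-structure tip deflection at E by superposition:
  clockwise couple 36.5 at a = 1.6: M₀a(2L − a)/(2EI) = 186.9/EI
  point load 149 at a = 3.2: Pa²(3L − a)/(6EI) = 2238/EI
  δ_0 = 2425/EI
Flexibility coefficient — unit upward force at E: δ_{EE} = L³/(3EI) = 21.33/EI.
The prop prevents deflection at E: R_E = δ_0/δ_{EE} = 2425/21.33 = 113.7 kN.
Moment equilibrium about D: M_D = Σ(load moments about D) − R_E·L = 513.3 − 113.7×4 = 58.68 kN·m.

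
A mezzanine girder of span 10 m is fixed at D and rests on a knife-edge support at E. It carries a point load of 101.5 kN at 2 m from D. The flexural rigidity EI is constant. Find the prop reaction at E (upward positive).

R_E = 5.684 kN

Take the reaction at E as the redundant and release it; the primary structure is a cantilever fixed at D.
Deflection at E on the released cantilever, summing each load's contribution:
  point load 101.5 at a = 2: Pa²(3L − a)/(6EI) = 1895/EI
Tip deflection under a unit load at E: L³/(3EI) = 333.3/EI.
The prop prevents deflection at E: R_E = δ_0/δ_{EE} = 1895/333.3 = 5.684 kN.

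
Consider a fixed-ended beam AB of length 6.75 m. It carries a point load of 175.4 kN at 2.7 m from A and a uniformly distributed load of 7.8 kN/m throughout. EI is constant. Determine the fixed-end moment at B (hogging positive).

M_B = 143.3 kN·m

Take the two fixed-end moments M_A, M_B as redundants; the released structure is the simple span AB.
Simple-span end rotations at A and B under the given loads:
  at A: point load 175.4 at a = 2.7: Pab(L + b)/(6LEI) = 511.5/EI
  at B: point load 175.4 at a = 2.7: Pab(L + a)/(6LEI) = 447.5/EI
  at A: UDL 7.8: wL³/(24EI) = 99.95/EI
  at B: UDL 7.8: wL³/(24EI) = 99.95/EI
  θ_A0 = 611.4/EI,  θ_B0 = 547.5/EI
Flexibility coefficients: a unit moment at one end gives L/(3EI) there and L/(6EI) at the far end, so f₁₁ = f₂₂ = 2.25/EI and f₁₂ = f₂₁ = 1.125/EI.
Compatibility — zero rotation at each built-in end:
  2.25 M_A + 1.125 M_B = 611.4
  1.125 M_A + 2.25 M_B = 547.5
Solving the pair gives M_A = 200.1 kN·m and M_B = 143.3 kN·m (hogging).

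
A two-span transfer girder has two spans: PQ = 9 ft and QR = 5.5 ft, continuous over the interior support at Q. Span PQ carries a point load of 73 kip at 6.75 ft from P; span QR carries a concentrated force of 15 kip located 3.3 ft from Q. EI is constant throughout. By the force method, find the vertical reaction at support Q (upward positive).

R_Q = 81.89 kip

Release continuity at Q by inserting a hinge; the redundant is the internal moment M_Q. The primary structure is two simply-supported spans PQ and QR.
Discontinuity in slope at Q on the released structure — sum the simple-span end rotations:
  span PQ: point load 73 at a = 6.75: Pab(L + a)/(6LEI) = 323.4/EI
  span QR: point load 15 at a = 3.3: Pab(L + b)/(6LEI) = 25.41/EI
  relative rotation θ_0 = (323.4 + 25.41)/EI = 348.8/EI
A unit hogging moment at Q produces rotation L₁/(3EI) + L₂/(3EI) = 4.833/EI.
Slope continuity at Q: θ_0 = M_Q·4.833/EI, so M_Q = 348.8/4.833 = 72.16 kip·ft (hogging).
Span PQ, ΣM about P with M_Q applied at Q: R_Q^{PQ}·9 = 492.8 + 72.16, so R_Q^{PQ} = 62.77 kip and R_P = 73 − 62.77 = 10.23 kip.
Span QR, ΣM about R: R_Q^{QR}·5.5 = 33 + 72.16, so R_Q^{QR} = 19.12 kip and R_R = 15 − 19.12 = -4.12 kip.
R_Q = 62.77 + 19.12 = 81.89 kip.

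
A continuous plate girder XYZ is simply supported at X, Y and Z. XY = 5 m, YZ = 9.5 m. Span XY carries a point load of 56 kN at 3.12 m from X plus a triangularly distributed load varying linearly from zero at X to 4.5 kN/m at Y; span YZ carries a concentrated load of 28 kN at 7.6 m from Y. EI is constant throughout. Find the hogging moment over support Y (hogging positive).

M_Y = 37.71 kN·m

Insert a hinge at Y; M_Y is the redundant, and each span becomes simply supported.
End slopes at the hinge Y, treating each span as simply supported:
  span XY: point load 56 at a = 3.12: Pab(L + a)/(6LEI) = 88.91/EI
  span XY: triangular load, peak 4.5: w₀L³/(45EI) = 12.5/EI
  span YZ: point load 28 at a = 7.6: Pab(L + b)/(6LEI) = 80.86/EI
  relative rotation θ_0 = (101.4 + 80.86)/EI = 182.3/EI
A unit hogging moment at Y produces rotation L₁/(3EI) + L₂/(3EI) = 4.833/EI.
Slope continuity at Y: θ_0 = M_Y·4.833/EI, so M_Y = 182.3/4.833 = 37.71 kN·m (hogging).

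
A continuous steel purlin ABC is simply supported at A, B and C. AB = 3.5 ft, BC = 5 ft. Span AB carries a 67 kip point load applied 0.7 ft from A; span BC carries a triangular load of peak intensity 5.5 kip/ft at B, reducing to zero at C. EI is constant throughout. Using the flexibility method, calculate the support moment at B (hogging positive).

Insert a hinge at B; M_B is the redundant, and each span becomes simply supported.
Rotations at B on the released spans (each span's end-slope, ×1/EI):
  span AB: point load 67 at a = 0.7: Pab(L + a)/(6LEI) = 26.26/EI
  span BC: triangular load, peak 5.5: w₀L³/(45EI) = 15.28/EI
  relative rotation θ_0 = (26.26 + 15.28)/EI = 41.54/EI
A unit hogging moment at B produces rotation L₁/(3EI) + L₂/(3EI) = 2.833/EI.
Compatibility: M_B·(L₁+L₂)/(3EI) = θ_0, giving M_B = 14.66 kip·ft (hogging).

M_B = 14.66 kip·ft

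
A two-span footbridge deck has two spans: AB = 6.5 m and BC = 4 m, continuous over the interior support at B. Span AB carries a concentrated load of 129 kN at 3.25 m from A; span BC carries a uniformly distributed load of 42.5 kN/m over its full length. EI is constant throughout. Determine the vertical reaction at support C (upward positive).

Take M_B as the redundant. Released structure: two simple spans AB and BC with a hinge at B.
Discontinuity in slope at B on the released structure — sum the simple-span end rotations:
  span AB: point load 129 at a = 3.25: Pab(L + a)/(6LEI) = 340.6/EI
  span BC: UDL 42.5: wL³/(24EI) = 113.3/EI
  relative rotation θ_0 = (340.6 + 113.3)/EI = 454/EI
A unit hogging moment at B produces rotation L₁/(3EI) + L₂/(3EI) = 3.5/EI.
Compatibility: M_B·(L₁+L₂)/(3EI) = θ_0, giving M_B = 129.7 kN·m (hogging).
Span BC, ΣM about C: R_B^{BC}·4 = 340 + 129.7, so R_B^{BC} = 117.4 kN and R_C = 170 − 117.4 = 52.57 kN.

R_C = 52.57 kN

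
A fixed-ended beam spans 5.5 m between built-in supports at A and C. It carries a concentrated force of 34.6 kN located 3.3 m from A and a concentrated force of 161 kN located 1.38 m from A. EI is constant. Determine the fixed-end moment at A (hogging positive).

M_A = 142.9 kN·m

Release both end moments; the primary structure is a simply-supported span AC with redundants M_A and M_C.
On the primary (simply-supported) span, the end slopes from the loading are:
  at A: point load 34.6 at a = 3.3: Pab(L + b)/(6LEI) = 58.61/EI
  at C: point load 34.6 at a = 3.3: Pab(L + a)/(6LEI) = 66.99/EI
  at A: point load 161 at a = 1.38: Pab(L + b)/(6LEI) = 266.8/EI
  at C: point load 161 at a = 1.38: Pab(L + a)/(6LEI) = 190.8/EI
  θ_A0 = 325.5/EI,  θ_C0 = 257.8/EI
Flexibility coefficients: a unit moment at one end gives L/(3EI) there and L/(6EI) at the far end, so f₁₁ = f₂₂ = 1.833/EI and f₁₂ = f₂₁ = 0.9167/EI.
Compatibility — zero rotation at each built-in end:
  1.833 M_A + 0.9167 M_C = 325.5
  0.9167 M_A + 1.833 M_C = 257.8
Solving the pair gives M_A = 142.9 kN·m and M_C = 69.16 kN·m (hogging).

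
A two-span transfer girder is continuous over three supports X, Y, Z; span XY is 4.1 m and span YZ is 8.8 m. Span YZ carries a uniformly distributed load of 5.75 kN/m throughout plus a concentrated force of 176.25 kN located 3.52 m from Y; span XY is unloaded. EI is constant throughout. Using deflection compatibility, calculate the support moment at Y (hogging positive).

Take M_Y as the redundant. Released structure: two simple spans XY and YZ with a hinge at Y.
Rotations at Y on the released spans (each span's end-slope, ×1/EI):
  span YZ: UDL 5.75: wL³/(24EI) = 163.3/EI
  span YZ: point load 176.25 at a = 3.52: Pab(L + b)/(6LEI) = 873.5/EI
  relative rotation θ_0 = (0 + 1037)/EI = 1037/EI
A unit hogging moment at Y produces rotation L₁/(3EI) + L₂/(3EI) = 4.3/EI.
Slope continuity at Y: θ_0 = M_Y·4.3/EI, so M_Y = 1037/4.3 = 241.1 kN·m (hogging).

M_Y = 241.1 kN·m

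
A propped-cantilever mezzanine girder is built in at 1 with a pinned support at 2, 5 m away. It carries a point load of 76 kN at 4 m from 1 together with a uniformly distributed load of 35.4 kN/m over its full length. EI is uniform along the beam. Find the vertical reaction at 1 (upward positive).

R_1 = 133.1 kN

Take the reaction at 2 as the redundant and release it; the primary structure is a cantilever fixed at 1.
Deflection at 2 on the released cantilever, summing each load's contribution:
  point load 76 at a = 4: Pa²(3L − a)/(6EI) = 2229/EI
  UDL 35.4: wL⁴/(8EI) = 2766/EI
  δ_0 = 4995/EI
Flexibility coefficient — unit upward force at 2: δ_{22} = L³/(3EI) = 41.67/EI.
Compatibility at 2: δ_0 − R_2·δ_{22} = 0, so R_2 = 4995/41.67 = 119.9 kN.
Vertical equilibrium: R_1 = ΣP − R_2 = 253 − 119.9 = 133.1 kN.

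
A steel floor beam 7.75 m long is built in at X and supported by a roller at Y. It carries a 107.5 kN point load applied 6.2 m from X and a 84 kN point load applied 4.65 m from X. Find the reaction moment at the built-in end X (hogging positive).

M_X = 189.3 kN·m

Release the roller at Y. Primary structure: cantilever fixed at X.
Deflection at Y on the released cantilever, summing each load's contribution:
  point load 107.5 at a = 6.2: Pa²(3L − a)/(6EI) = 11743/EI
  point load 84 at a = 4.65: Pa²(3L − a)/(6EI) = 5630/EI
  δ_0 = 17373/EI
Tip deflection under a unit load at Y: L³/(3EI) = 155.2/EI.
The prop prevents deflection at Y: R_Y = δ_0/δ_{YY} = 17373/155.2 = 112 kN.
Moment equilibrium about X: M_X = Σ(load moments about X) − R_Y·L = 1057 − 112×7.75 = 189.3 kN·m.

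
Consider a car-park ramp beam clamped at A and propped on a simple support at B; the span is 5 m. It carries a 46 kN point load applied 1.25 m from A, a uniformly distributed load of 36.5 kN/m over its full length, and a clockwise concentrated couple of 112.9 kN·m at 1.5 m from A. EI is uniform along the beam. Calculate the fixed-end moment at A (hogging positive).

M_A = 178.3 kN·m

Take the reaction at B as the redundant and release it; the primary structure is a cantilever fixed at A.
Deflection at B on the released cantilever, summing each load's contribution:
  point load 46 at a = 1.25: Pa²(3L − a)/(6EI) = 164.7/EI
  UDL 36.5: wL⁴/(8EI) = 2852/EI
  clockwise couple 112.9 at a = 1.5: M₀a(2L − a)/(2EI) = 719.7/EI
  δ_0 = 3736/EI
Tip deflection under a unit load at B: L³/(3EI) = 41.67/EI.
The prop prevents deflection at B: R_B = δ_0/δ_{BB} = 3736/41.67 = 89.66 kN.
Moment equilibrium about A: M_A = Σ(load moments about A) − R_B·L = 626.6 − 89.66×5 = 178.3 kN·m.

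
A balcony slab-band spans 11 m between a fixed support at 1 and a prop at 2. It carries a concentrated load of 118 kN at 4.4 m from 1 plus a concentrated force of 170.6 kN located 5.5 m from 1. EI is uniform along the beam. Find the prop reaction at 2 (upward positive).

Release the roller at 2. Primary structure: cantilever fixed at 1.
Free-end deflection of the primary structure under the applied loading (downward +):
  point load 118 at a = 4.4: Pa²(3L − a)/(6EI) = 10889/EI
  point load 170.6 at a = 5.5: Pa²(3L − a)/(6EI) = 23653/EI
  δ_0 = 34542/EI
Flexibility coefficient — unit upward force at 2: δ_{22} = L³/(3EI) = 443.7/EI.
The prop prevents deflection at 2: R_2 = δ_0/δ_{22} = 34542/443.7 = 77.86 kN.

R_2 = 77.86 kN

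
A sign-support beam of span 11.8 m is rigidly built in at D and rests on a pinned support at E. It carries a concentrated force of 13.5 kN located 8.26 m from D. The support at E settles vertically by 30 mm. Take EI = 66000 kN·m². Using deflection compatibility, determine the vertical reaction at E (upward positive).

Choose R_E as the redundant. The primary structure is the cantilever fixed at D.
Downward deflection at the released point E due to the loads:
  point load 13.5 at a = 8.26: Pa²(3L − a)/(6EI) = 4166/EI
Flexibility coefficient — unit upward force at E: δ_{EE} = L³/(3EI) = 547.7/EI.
With EI = 66000 kN·m²: δ_0 = 0.063126 m and δ_{EE} = 0.008298 m/kN.
Compatibility — the beam at E must follow the support down by 0.03 m: δ_0 − R_E·δ_{EE} = 0.03, so R_E = (0.063126 − 0.03)/0.008298 = 3.992 kN.

R_E = 3.992 kN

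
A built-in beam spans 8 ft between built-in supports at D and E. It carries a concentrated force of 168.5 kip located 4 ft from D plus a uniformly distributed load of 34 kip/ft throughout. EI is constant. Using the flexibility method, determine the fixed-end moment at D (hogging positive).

M_D = 349.8 kip·ft

Release both end moments; the primary structure is a simply-supported span DE with redundants M_D and M_E.
End rotations of the released simple span under the applied load (×1/EI):
  at D: point load 168.5 at a = 4: Pab(L + b)/(6LEI) = 674/EI
  at E: point load 168.5 at a = 4: Pab(L + a)/(6LEI) = 674/EI
  at D: UDL 34: wL³/(24EI) = 725.3/EI
  at E: UDL 34: wL³/(24EI) = 725.3/EI
  θ_D0 = 1399/EI,  θ_E0 = 1399/EI
Flexibility coefficients: a unit moment at one end gives L/(3EI) there and L/(6EI) at the far end, so f₁₁ = f₂₂ = 2.667/EI and f₁₂ = f₂₁ = 1.333/EI.
Compatibility — zero rotation at each built-in end:
  2.667 M_D + 1.333 M_E = 1399
  1.333 M_D + 2.667 M_E = 1399
Solving the pair gives M_D = 349.8 kip·ft and M_E = 349.8 kip·ft (hogging).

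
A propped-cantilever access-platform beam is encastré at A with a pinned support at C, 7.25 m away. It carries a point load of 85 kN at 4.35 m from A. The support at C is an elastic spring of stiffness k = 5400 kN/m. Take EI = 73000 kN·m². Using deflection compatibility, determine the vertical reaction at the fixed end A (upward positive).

Take the reaction at C as the redundant and release it; the primary structure is a cantilever fixed at A.
Primary-structure tip deflection at C by superposition:
  point load 85 at a = 4.35: Pa²(3L − a)/(6EI) = 4664/EI
Tip deflection under a unit load at C: L³/(3EI) = 127/EI.
With EI = 73000 kN·m²: δ_0 = 0.063896 m and δ_{CC} = 0.00174 m/kN.
Compatibility — the spring shortens by R_C/k under the reaction it provides: δ_0 − R_C·δ_{CC} = R_C/k. With 1/k = 0.000185 m/kN, R_C = δ_0 / (δ_{CC} + 1/k) = 0.063896 / (0.00174 + 0.000185) = 33.19 kN.
Vertical equilibrium: R_A = ΣP − R_C = 85 − 33.19 = 51.81 kN.

R_A = 51.81 kN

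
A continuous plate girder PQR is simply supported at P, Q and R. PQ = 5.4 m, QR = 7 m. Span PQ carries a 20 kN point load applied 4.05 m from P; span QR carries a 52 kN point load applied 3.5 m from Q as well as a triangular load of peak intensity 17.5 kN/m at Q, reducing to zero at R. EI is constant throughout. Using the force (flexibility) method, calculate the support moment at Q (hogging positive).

M_Q = 78.52 kN·m

Release continuity at Q by inserting a hinge; the redundant is the internal moment M_Q. The primary structure is two simply-supported spans PQ and QR.
Discontinuity in slope at Q on the released structure — sum the simple-span end rotations:
  span PQ: point load 20 at a = 4.05: Pab(L + a)/(6LEI) = 31.89/EI
  span QR: point load 52 at a = 3.5: Pab(L + b)/(6LEI) = 159.2/EI
  span QR: triangular load, peak 17.5: w₀L³/(45EI) = 133.4/EI
  relative rotation θ_0 = (31.89 + 292.6)/EI = 324.5/EI
A unit hogging moment at Q produces rotation L₁/(3EI) + L₂/(3EI) = 4.133/EI.
Compatibility: M_Q·(L₁+L₂)/(3EI) = θ_0, giving M_Q = 78.52 kN·m (hogging).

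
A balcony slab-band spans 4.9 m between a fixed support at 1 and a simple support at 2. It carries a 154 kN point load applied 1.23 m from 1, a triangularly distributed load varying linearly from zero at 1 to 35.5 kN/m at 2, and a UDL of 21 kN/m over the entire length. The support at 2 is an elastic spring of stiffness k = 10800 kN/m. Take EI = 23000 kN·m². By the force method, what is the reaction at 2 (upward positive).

Take the reaction at 2 as the redundant and release it; the primary structure is a cantilever fixed at 1.
Downward deflection at the released point 2 due to the loads:
  point load 154 at a = 1.23: Pa²(3L − a)/(6EI) = 523.1/EI
  triangular load, peak 35.5 at the free end: 11w₀L⁴/(120EI) = 1876/EI
  UDL 21: wL⁴/(8EI) = 1513/EI
  δ_0 = 3912/EI
Tip deflection under a unit load at 2: L³/(3EI) = 39.22/EI.
With EI = 23000 kN·m²: δ_0 = 0.1701 m and δ_{22} = 0.001705 m/kN.
Compatibility — the spring shortens by R_2/k under the reaction it provides: δ_0 − R_2·δ_{22} = R_2/k. With 1/k = 0.000093 m/kN, R_2 = δ_0 / (δ_{22} + 1/k) = 0.1701 / (0.001705 + 0.000093) = 94.62 kN.

R_2 = 94.62 kN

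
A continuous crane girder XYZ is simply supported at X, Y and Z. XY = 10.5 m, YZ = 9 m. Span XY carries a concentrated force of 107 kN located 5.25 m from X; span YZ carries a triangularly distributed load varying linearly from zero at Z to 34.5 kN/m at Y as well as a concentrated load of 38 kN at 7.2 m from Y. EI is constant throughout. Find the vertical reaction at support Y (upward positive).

R_Y = 208.9 kN

Take M_Y as the redundant. Released structure: two simple spans XY and YZ with a hinge at Y.
Rotations at Y on the released spans (each span's end-slope, ×1/EI):
  span XY: point load 107 at a = 5.25: Pab(L + a)/(6LEI) = 737.3/EI
  span YZ: triangular load, peak 34.5: w₀L³/(45EI) = 558.9/EI
  span YZ: point load 38 at a = 7.2: Pab(L + b)/(6LEI) = 98.5/EI
  relative rotation θ_0 = (737.3 + 657.4)/EI = 1395/EI
A unit hogging moment at Y produces rotation L₁/(3EI) + L₂/(3EI) = 6.5/EI.
Compatibility: M_Y·(L₁+L₂)/(3EI) = θ_0, giving M_Y = 214.6 kN·m (hogging).
Span XY, ΣM about X with M_Y applied at Y: R_Y^{XY}·10.5 = 561.8 + 214.6, so R_Y^{XY} = 73.94 kN and R_X = 107 − 73.94 = 33.06 kN.
Span YZ, ΣM about Z: R_Y^{YZ}·9 = 999.9 + 214.6, so R_Y^{YZ} = 134.9 kN and R_Z = 193.2 − 134.9 = 58.31 kN.
R_Y = 73.94 + 134.9 = 208.9 kN.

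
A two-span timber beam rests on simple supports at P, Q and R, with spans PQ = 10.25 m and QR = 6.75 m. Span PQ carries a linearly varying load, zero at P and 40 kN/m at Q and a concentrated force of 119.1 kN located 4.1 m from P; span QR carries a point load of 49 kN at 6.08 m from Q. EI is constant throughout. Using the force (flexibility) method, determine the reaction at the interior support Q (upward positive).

Insert a hinge at Q; M_Q is the redundant, and each span becomes simply supported.
Rotations at Q on the released spans (each span's end-slope, ×1/EI):
  span PQ: triangular load, peak 40: w₀L³/(45EI) = 957.2/EI
  span PQ: point load 119.1 at a = 4.1: Pab(L + a)/(6LEI) = 700.7/EI
  span QR: point load 49 at a = 6.08: Pab(L + b)/(6LEI) = 36.57/EI
  relative rotation θ_0 = (1658 + 36.57)/EI = 1695/EI
A unit hogging moment at Q produces rotation L₁/(3EI) + L₂/(3EI) = 5.667/EI.
Compatibility: M_Q·(L₁+L₂)/(3EI) = θ_0, giving M_Q = 299 kN·m (hogging).
Span PQ, ΣM about P with M_Q applied at Q: R_Q^{PQ}·10.25 = 1889 + 299, so R_Q^{PQ} = 213.5 kN and R_P = 324.1 − 213.5 = 110.6 kN.
Span QR, ΣM about R: R_Q^{QR}·6.75 = 32.83 + 299, so R_Q^{QR} = 49.17 kN and R_R = 49 − 49.17 = -0.1652 kN.
R_Q = 213.5 + 49.17 = 262.6 kN.

R_Q = 262.6 kN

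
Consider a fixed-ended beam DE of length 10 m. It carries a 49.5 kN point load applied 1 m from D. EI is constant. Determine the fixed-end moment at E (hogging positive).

Release both end moments; the primary structure is a simply-supported span DE with redundants M_D and M_E.
End rotations of the released simple span under the applied load (×1/EI):
  at D: point load 49.5 at a = 1: Pab(L + b)/(6LEI) = 141.1/EI
  at E: point load 49.5 at a = 1: Pab(L + a)/(6LEI) = 81.67/EI
  θ_D0 = 141.1/EI,  θ_E0 = 81.67/EI
Flexibility coefficients: a unit moment at one end gives L/(3EI) there and L/(6EI) at the far end, so f₁₁ = f₂₂ = 3.333/EI and f₁₂ = f₂₁ = 1.667/EI.
Compatibility — zero rotation at each built-in end:
  3.333 M_D + 1.667 M_E = 141.1
  1.667 M_D + 3.333 M_E = 81.67
Solving the pair gives M_D = 40.09 kN·m and M_E = 4.455 kN·m (hogging).

M_E = 4.455 kN·m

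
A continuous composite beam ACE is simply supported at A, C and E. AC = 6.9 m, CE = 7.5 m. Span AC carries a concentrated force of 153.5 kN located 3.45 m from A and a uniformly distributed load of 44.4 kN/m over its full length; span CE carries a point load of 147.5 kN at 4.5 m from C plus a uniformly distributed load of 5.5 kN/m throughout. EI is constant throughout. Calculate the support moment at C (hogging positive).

Release continuity at C by inserting a hinge; the redundant is the internal moment M_C. The primary structure is two simply-supported spans AC and CE.
End slopes at the hinge C, treating each span as simply supported:
  span AC: point load 153.5 at a = 3.45: Pab(L + a)/(6LEI) = 456.8/EI
  span AC: UDL 44.4: wL³/(24EI) = 607.7/EI
  span CE: point load 147.5 at a = 4.5: Pab(L + b)/(6LEI) = 464.6/EI
  span CE: UDL 5.5: wL³/(24EI) = 96.68/EI
  relative rotation θ_0 = (1065 + 561.3)/EI = 1626/EI
A unit hogging moment at C produces rotation L₁/(3EI) + L₂/(3EI) = 4.8/EI.
Slope continuity at C: θ_0 = M_C·4.8/EI, so M_C = 1626/4.8 = 338.7 kN·m (hogging).

M_C = 338.7 kN·m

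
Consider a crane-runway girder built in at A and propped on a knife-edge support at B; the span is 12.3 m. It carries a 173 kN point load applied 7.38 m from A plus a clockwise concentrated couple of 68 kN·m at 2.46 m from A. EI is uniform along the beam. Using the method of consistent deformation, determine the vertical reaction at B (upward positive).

R_B = 77.72 kN

Remove the prop at B; the released (primary) structure is a cantilever built in at A.
Primary-structure tip deflection at B by superposition:
  point load 173 at a = 7.38: Pa²(3L − a)/(6EI) = 46358/EI
  clockwise couple 68 at a = 2.46: M₀a(2L − a)/(2EI) = 1852/EI
  δ_0 = 48210/EI
Flexibility coefficient — unit upward force at B: δ_{BB} = L³/(3EI) = 620.3/EI.
Compatibility at B: δ_0 − R_B·δ_{BB} = 0, so R_B = 48210/620.3 = 77.72 kN.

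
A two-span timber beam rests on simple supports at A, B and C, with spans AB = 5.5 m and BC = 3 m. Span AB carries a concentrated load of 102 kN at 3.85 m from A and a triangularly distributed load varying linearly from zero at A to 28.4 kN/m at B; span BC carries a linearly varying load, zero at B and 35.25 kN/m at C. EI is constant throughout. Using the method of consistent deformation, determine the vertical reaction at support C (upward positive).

R_C = -0.8788 kN

Take M_B as the redundant. Released structure: two simple spans AB and BC with a hinge at B.
Discontinuity in slope at B on the released structure — sum the simple-span end rotations:
  span AB: point load 102 at a = 3.85: Pab(L + a)/(6LEI) = 183.6/EI
  span AB: triangular load, peak 28.4: w₀L³/(45EI) = 105/EI
  span BC: triangular load, peak 35.25: 7w₀L³/(360EI) = 18.51/EI
  relative rotation θ_0 = (288.6 + 18.51)/EI = 307.1/EI
A unit hogging moment at B produces rotation L₁/(3EI) + L₂/(3EI) = 2.833/EI.
Slope continuity at B: θ_0 = M_B·2.833/EI, so M_B = 307.1/2.833 = 108.4 kN·m (hogging).
Span BC, ΣM about C: R_B^{BC}·3 = 52.88 + 108.4, so R_B^{BC} = 53.75 kN and R_C = 52.88 − 53.75 = -0.8788 kN.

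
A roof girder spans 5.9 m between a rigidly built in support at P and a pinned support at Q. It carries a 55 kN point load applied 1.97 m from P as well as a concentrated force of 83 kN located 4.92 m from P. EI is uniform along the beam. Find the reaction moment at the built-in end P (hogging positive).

Remove the prop at Q; the released (primary) structure is a cantilever built in at P.
Primary-structure tip deflection at Q by superposition:
  point load 55 at a = 1.97: Pa²(3L − a)/(6EI) = 559.6/EI
  point load 83 at a = 4.92: Pa²(3L − a)/(6EI) = 4279/EI
  δ_0 = 4839/EI
Flexibility coefficient — unit upward force at Q: δ_{QQ} = L³/(3EI) = 68.46/EI.
Compatibility at Q: δ_0 − R_Q·δ_{QQ} = 0, so R_Q = 4839/68.46 = 70.68 kN.
Moment equilibrium about P: M_P = Σ(load moments about P) − R_Q·L = 516.7 − 70.68×5.9 = 99.67 kN·m.

M_P = 99.67 kN·m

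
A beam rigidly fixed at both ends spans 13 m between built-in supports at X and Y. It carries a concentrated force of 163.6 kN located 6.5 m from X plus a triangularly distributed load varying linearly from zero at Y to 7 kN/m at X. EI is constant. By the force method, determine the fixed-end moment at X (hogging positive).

M_X = 325 kN·m

Release both end moments; the primary structure is a simply-supported span XY with redundants M_X and M_Y.
End rotations of the released simple span under the applied load (×1/EI):
  at X: point load 163.6 at a = 6.5: Pab(L + b)/(6LEI) = 1728/EI
  at Y: point load 163.6 at a = 6.5: Pab(L + a)/(6LEI) = 1728/EI
  at X: triangular load, peak 7: w₀L³/(45EI) = 341.8/EI
  at Y: triangular load, peak 7: 7w₀L³/(360EI) = 299/EI
  θ_X0 = 2070/EI,  θ_Y0 = 2027/EI
Flexibility coefficients: a unit moment at one end gives L/(3EI) there and L/(6EI) at the far end, so f₁₁ = f₂₂ = 4.333/EI and f₁₂ = f₂₁ = 2.167/EI.
Compatibility — zero rotation at each built-in end:
  4.333 M_X + 2.167 M_Y = 2070
  2.167 M_X + 4.333 M_Y = 2027
Solving the pair gives M_X = 325 kN·m and M_Y = 305.3 kN·m (hogging).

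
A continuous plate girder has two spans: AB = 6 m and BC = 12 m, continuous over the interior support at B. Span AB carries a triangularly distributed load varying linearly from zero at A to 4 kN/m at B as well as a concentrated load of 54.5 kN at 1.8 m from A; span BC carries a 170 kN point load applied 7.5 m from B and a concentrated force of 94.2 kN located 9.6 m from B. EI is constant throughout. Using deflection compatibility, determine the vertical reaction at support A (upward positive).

Insert a hinge at B; M_B is the redundant, and each span becomes simply supported.
Rotations at B on the released spans (each span's end-slope, ×1/EI):
  span AB: triangular load, peak 4: w₀L³/(45EI) = 19.2/EI
  span AB: point load 54.5 at a = 1.8: Pab(L + a)/(6LEI) = 89.27/EI
  span BC: point load 170 at a = 7.5: Pab(L + b)/(6LEI) = 1315/EI
  span BC: point load 94.2 at a = 9.6: Pab(L + b)/(6LEI) = 434.1/EI
  relative rotation θ_0 = (108.5 + 1749)/EI = 1857/EI
A unit hogging moment at B produces rotation L₁/(3EI) + L₂/(3EI) = 6/EI.
Compatibility: M_B·(L₁+L₂)/(3EI) = θ_0, giving M_B = 309.6 kN·m (hogging).
Span AB, ΣM about A with M_B applied at B: R_B^{AB}·6 = 146.1 + 309.6, so R_B^{AB} = 75.94 kN and R_A = 66.5 − 75.94 = -9.444 kN.

R_A = -9.444 kN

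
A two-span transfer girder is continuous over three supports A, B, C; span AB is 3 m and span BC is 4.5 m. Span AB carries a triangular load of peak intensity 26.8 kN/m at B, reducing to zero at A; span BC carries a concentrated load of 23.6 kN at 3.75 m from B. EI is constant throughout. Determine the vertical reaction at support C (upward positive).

Insert a hinge at B; M_B is the redundant, and each span becomes simply supported.
End slopes at the hinge B, treating each span as simply supported:
  span AB: triangular load, peak 26.8: w₀L³/(45EI) = 16.08/EI
  span BC: point load 23.6 at a = 3.75: Pab(L + b)/(6LEI) = 12.91/EI
  relative rotation θ_0 = (16.08 + 12.91)/EI = 28.99/EI
A unit hogging moment at B produces rotation L₁/(3EI) + L₂/(3EI) = 2.5/EI.
Slope continuity at B: θ_0 = M_B·2.5/EI, so M_B = 28.99/2.5 = 11.59 kN·m (hogging).
Span BC, ΣM about C: R_B^{BC}·4.5 = 17.7 + 11.59, so R_B^{BC} = 6.51 kN and R_C = 23.6 − 6.51 = 17.09 kN.

R_C = 17.09 kN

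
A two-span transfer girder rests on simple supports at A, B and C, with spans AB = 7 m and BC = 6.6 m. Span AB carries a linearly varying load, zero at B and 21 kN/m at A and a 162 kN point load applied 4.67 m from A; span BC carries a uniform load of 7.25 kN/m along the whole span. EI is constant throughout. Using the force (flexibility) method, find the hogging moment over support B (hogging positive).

Release continuity at B by inserting a hinge; the redundant is the internal moment M_B. The primary structure is two simply-supported spans AB and BC.
End slopes at the hinge B, treating each span as simply supported:
  span AB: triangular load, peak 21: 7w₀L³/(360EI) = 140.1/EI
  span AB: point load 162 at a = 4.67: Pab(L + a)/(6LEI) = 489.8/EI
  span BC: UDL 7.25: wL³/(24EI) = 86.85/EI
  relative rotation θ_0 = (629.8 + 86.85)/EI = 716.7/EI
A unit hogging moment at B produces rotation L₁/(3EI) + L₂/(3EI) = 4.533/EI.
Slope continuity at B: θ_0 = M_B·4.533/EI, so M_B = 716.7/4.533 = 158.1 kN·m (hogging).

M_B = 158.1 kN·m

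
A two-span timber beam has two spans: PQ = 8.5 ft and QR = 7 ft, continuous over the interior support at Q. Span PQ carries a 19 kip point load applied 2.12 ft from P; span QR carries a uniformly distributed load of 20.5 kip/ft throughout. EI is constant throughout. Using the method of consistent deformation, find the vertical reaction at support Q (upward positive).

R_Q = 93.96 kip

Take M_Q as the redundant. Released structure: two simple spans PQ and QR with a hinge at Q.
End slopes at the hinge Q, treating each span as simply supported:
  span PQ: point load 19 at a = 2.12: Pab(L + a)/(6LEI) = 53.51/EI
  span QR: UDL 20.5: wL³/(24EI) = 293/EI
  relative rotation θ_0 = (53.51 + 293)/EI = 346.5/EI
A unit hogging moment at Q produces rotation L₁/(3EI) + L₂/(3EI) = 5.167/EI.
Compatibility: M_Q·(L₁+L₂)/(3EI) = θ_0, giving M_Q = 67.06 kip·ft (hogging).
Span PQ, ΣM about P with M_Q applied at Q: R_Q^{PQ}·8.5 = 40.28 + 67.06, so R_Q^{PQ} = 12.63 kip and R_P = 19 − 12.63 = 6.371 kip.
Span QR, ΣM about R: R_Q^{QR}·7 = 502.2 + 67.06, so R_Q^{QR} = 81.33 kip and R_R = 143.5 − 81.33 = 62.17 kip.
R_Q = 12.63 + 81.33 = 93.96 kip.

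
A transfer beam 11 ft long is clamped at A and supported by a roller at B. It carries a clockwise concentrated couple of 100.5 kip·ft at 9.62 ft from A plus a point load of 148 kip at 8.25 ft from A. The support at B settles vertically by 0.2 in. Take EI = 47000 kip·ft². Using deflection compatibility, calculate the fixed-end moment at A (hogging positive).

M_A = 162.3 kip·ft

Remove the prop at B; the released (primary) structure is a cantilever built in at A.
Deflection at B on the released cantilever, summing each load's contribution:
  clockwise couple 100.5 at a = 9.62: M₀a(2L − a)/(2EI) = 5985/EI
  point load 148 at a = 8.25: Pa²(3L − a)/(6EI) = 41552/EI
  δ_0 = 47537/EI
Flexibility coefficient — unit upward force at B: δ_{BB} = L³/(3EI) = 443.7/EI.
With EI = 47000 kip·ft²: δ_0 = 1.0114 ft and δ_{BB} = 0.00944 ft/kip.
Compatibility — the beam at B must follow the support down by 0.01667 ft: δ_0 − R_B·δ_{BB} = 0.01667, so R_B = (1.0114 − 0.01667)/0.00944 = 105.4 kip.
Moment equilibrium about A: M_A = Σ(load moments about A) − R_B·L = 1322 − 105.4×11 = 162.3 kip·ft.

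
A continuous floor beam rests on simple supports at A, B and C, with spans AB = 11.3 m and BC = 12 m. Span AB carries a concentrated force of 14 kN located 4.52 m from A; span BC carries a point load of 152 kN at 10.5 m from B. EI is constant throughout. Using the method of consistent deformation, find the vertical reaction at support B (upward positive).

Insert a hinge at B; M_B is the redundant, and each span becomes simply supported.
Discontinuity in slope at B on the released structure — sum the simple-span end rotations:
  span AB: point load 14 at a = 4.52: Pab(L + a)/(6LEI) = 100.1/EI
  span BC: point load 152 at a = 10.5: Pab(L + b)/(6LEI) = 448.9/EI
  relative rotation θ_0 = (100.1 + 448.9)/EI = 549/EI
A unit hogging moment at B produces rotation L₁/(3EI) + L₂/(3EI) = 7.767/EI.
Compatibility: M_B·(L₁+L₂)/(3EI) = θ_0, giving M_B = 70.68 kN·m (hogging).
Span AB, ΣM about A with M_B applied at B: R_B^{AB}·11.3 = 63.28 + 70.68, so R_B^{AB} = 11.86 kN and R_A = 14 − 11.86 = 2.145 kN.
Span BC, ΣM about C: R_B^{BC}·12 = 228 + 70.68, so R_B^{BC} = 24.89 kN and R_C = 152 − 24.89 = 127.1 kN.
R_B = 11.86 + 24.89 = 36.75 kN.

R_B = 36.75 kN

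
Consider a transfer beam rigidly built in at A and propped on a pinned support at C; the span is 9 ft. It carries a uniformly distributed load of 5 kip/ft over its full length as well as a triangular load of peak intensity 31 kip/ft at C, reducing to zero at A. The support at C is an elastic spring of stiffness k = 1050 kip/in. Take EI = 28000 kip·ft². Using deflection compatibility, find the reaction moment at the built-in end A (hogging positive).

M_A = 204.7 kip·ft

Choose R_C as the redundant. The primary structure is the cantilever fixed at A.
Primary-structure tip deflection at C by superposition:
  UDL 5: wL⁴/(8EI) = 4101/EI
  triangular load, peak 31 at the free end: 11w₀L⁴/(120EI) = 18644/EI
  δ_0 = 22745/EI
Flexibility coefficient — unit upward force at C: δ_{CC} = L³/(3EI) = 243/EI.
With EI = 28000 kip·ft²: δ_0 = 0.81231 ft and δ_{CC} = 0.008679 ft/kip.
Compatibility — the spring shortens by R_C/k under the reaction it provides: δ_0 − R_C·δ_{CC} = R_C/k. With 1/k = 1/(1050×12) ft/kip = 0.000079 ft/kip, R_C = δ_0 / (δ_{CC} + 1/k) = 0.81231 / (0.008679 + 0.000079) = 92.75 kip.
Moment equilibrium about A: M_A = Σ(load moments about A) − R_C·L = 1040 − 92.75×9 = 204.7 kip·ft.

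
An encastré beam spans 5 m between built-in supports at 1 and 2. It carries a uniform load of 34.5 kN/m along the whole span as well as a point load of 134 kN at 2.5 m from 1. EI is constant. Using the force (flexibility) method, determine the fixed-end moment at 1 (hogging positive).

Release both end moments; the primary structure is a simply-supported span 12 with redundants M_1 and M_2.
On the primary (simply-supported) span, the end slopes from the loading are:
  at 1: UDL 34.5: wL³/(24EI) = 179.7/EI
  at 2: UDL 34.5: wL³/(24EI) = 179.7/EI
  at 1: point load 134 at a = 2.5: Pab(L + b)/(6LEI) = 209.4/EI
  at 2: point load 134 at a = 2.5: Pab(L + a)/(6LEI) = 209.4/EI
  θ_10 = 389.1/EI,  θ_20 = 389.1/EI
Flexibility coefficients: a unit moment at one end gives L/(3EI) there and L/(6EI) at the far end, so f₁₁ = f₂₂ = 1.667/EI and f₁₂ = f₂₁ = 0.8333/EI.
Compatibility — zero rotation at each built-in end:
  1.667 M_1 + 0.8333 M_2 = 389.1
  0.8333 M_1 + 1.667 M_2 = 389.1
Solving the pair gives M_1 = 155.6 kN·m and M_2 = 155.6 kN·m (hogging).

M_1 = 155.6 kN·m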